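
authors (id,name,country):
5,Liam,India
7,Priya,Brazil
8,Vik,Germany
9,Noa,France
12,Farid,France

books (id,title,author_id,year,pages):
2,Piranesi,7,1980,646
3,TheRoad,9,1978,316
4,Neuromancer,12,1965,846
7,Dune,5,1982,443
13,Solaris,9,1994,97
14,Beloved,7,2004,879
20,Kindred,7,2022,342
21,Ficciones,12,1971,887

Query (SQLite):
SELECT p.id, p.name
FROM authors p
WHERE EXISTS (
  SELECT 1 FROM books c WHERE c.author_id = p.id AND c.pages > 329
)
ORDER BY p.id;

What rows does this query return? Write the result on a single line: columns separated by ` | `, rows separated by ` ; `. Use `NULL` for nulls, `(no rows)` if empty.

5 | Liam ; 7 | Priya ; 12 | Farid

For each authors row, check whether any books with matching author_id has pages > 329.
Keep rows where that is true.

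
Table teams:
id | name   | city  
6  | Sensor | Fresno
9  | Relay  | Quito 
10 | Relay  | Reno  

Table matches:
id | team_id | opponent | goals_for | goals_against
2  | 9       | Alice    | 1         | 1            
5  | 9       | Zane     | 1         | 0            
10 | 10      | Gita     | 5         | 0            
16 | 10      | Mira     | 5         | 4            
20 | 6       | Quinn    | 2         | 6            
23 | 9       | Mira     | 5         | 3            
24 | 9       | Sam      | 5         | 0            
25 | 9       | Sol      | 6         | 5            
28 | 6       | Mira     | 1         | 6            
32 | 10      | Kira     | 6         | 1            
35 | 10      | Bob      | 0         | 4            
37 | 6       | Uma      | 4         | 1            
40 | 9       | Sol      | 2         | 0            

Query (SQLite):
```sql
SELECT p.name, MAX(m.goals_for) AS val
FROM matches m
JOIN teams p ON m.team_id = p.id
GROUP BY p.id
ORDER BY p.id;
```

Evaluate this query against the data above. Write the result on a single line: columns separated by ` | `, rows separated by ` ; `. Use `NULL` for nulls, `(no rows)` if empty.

Join each matches row to its teams via team_id.
Group joined rows by teams.id; compute MAX(m.goals_for) per group.
  6: ids {20, 28, 37} → MAX(m.goals_for)=4
  9: ids {2, 5, 23, 24, 25, 40} → MAX(m.goals_for)=6
  10: ids {10, 16, 32, 35} → MAX(m.goals_for)=6

Sensor | 4 ; Relay | 6 ; Relay | 6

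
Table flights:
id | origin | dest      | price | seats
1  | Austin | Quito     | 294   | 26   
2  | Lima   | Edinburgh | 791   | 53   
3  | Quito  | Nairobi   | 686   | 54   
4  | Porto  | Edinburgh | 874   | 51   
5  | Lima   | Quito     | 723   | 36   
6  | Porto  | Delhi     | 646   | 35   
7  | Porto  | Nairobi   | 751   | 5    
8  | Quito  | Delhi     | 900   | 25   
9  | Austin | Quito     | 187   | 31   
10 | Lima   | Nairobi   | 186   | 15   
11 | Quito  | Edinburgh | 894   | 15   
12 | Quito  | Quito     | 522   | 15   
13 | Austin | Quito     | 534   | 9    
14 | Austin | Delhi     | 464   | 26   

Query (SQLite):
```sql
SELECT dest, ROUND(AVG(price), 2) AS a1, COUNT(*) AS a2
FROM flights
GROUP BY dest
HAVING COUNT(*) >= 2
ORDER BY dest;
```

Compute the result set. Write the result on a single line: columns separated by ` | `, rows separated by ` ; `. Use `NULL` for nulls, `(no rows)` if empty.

Delhi | 670 | 3 ; Edinburgh | 853 | 3 ; Nairobi | 541 | 3 ; Quito | 452 | 5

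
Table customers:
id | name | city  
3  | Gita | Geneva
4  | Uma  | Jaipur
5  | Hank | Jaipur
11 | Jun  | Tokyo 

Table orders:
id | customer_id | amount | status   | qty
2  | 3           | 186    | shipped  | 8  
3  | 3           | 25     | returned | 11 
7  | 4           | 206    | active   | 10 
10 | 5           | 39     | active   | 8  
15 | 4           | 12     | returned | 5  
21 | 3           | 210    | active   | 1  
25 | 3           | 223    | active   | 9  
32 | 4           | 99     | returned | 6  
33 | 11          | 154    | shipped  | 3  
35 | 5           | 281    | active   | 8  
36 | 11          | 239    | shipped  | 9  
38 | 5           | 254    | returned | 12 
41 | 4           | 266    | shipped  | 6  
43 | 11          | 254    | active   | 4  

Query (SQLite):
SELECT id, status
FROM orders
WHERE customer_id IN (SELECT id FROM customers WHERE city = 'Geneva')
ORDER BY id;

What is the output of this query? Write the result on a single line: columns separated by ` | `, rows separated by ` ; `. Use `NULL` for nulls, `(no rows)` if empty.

Inner query: customers.id where city = 'Geneva'.
Outer: keep orders rows whose customer_id is in that set.
Inner query → {3}

2 | shipped ; 3 | returned ; 21 | active ; 25 | active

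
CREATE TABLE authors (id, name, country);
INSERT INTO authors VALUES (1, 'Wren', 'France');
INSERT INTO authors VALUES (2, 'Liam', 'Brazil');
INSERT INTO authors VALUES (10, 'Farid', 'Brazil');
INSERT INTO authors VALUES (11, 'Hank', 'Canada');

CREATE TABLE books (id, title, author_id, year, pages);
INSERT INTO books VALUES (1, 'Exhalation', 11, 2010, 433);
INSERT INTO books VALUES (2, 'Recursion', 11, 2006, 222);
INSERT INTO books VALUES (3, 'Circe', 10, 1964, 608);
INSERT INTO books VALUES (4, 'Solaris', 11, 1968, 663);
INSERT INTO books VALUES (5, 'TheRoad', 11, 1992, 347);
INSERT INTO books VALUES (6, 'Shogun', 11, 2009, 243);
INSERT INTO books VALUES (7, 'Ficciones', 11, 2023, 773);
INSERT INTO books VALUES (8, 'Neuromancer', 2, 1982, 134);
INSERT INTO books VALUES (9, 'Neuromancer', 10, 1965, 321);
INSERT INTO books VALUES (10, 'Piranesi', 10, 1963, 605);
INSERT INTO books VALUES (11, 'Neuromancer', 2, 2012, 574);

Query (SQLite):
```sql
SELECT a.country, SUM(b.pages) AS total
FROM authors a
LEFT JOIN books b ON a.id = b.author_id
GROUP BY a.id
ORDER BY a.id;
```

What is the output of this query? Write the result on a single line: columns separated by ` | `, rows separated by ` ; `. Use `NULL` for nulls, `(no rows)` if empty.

France | NULL ; Brazil | 708 ; Brazil | 1534 ; Canada | 2681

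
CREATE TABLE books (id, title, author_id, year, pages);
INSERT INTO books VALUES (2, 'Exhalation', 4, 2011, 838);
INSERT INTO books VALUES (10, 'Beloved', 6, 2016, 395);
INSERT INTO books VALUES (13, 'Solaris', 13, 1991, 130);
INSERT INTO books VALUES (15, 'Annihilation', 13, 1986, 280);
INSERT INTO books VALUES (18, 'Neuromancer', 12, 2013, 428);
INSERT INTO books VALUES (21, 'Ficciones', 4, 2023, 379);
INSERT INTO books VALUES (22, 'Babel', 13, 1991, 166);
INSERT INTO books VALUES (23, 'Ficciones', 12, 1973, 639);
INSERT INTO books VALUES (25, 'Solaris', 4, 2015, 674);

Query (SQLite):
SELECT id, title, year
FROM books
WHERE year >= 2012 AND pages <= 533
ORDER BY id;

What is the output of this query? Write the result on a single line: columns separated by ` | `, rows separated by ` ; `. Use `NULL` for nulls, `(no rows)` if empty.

year >= 2012: ids {10, 18, 21, 25}
pages <= 533: ids {10, 13, 15, 18, 21, 22}
Combine with AND.

10 | Beloved | 2016 ; 18 | Neuromancer | 2013 ; 21 | Ficciones | 2023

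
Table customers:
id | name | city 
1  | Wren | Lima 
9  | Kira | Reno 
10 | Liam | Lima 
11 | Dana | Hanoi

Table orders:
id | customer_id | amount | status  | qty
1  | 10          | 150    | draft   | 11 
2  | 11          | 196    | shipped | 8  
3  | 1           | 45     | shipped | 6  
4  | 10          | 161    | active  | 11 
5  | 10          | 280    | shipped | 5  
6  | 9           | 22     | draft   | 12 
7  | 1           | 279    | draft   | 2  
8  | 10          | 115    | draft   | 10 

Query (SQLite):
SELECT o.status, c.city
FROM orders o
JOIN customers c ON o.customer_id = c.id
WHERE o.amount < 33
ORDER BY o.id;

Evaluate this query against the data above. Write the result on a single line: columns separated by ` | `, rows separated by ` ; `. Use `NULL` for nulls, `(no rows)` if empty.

Each orders row matches the customers row where customer_id = customers.id.
Then keep rows with o.amount < 33.

draft | Reno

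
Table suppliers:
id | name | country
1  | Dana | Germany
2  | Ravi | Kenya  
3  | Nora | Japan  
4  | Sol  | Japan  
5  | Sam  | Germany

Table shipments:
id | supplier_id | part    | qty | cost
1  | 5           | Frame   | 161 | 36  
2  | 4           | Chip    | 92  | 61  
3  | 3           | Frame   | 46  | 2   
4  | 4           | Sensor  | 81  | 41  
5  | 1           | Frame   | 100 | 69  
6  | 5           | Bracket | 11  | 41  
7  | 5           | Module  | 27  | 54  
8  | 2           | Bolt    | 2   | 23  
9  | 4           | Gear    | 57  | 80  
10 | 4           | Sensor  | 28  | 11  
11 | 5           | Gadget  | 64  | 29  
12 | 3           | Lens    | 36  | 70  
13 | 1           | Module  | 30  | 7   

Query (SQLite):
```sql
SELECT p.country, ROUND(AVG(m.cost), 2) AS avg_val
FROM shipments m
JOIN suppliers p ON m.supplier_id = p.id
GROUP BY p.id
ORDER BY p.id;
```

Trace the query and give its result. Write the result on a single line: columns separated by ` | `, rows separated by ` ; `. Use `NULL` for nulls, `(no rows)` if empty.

Germany | 38 ; Kenya | 23 ; Japan | 36 ; Japan | 48.25 ; Germany | 40

Join each shipments row to its suppliers via supplier_id.
Group joined rows by suppliers.id; compute ROUND(AVG(m.cost), 2) per group.
  1: ids {5, 13} → ROUND(AVG(m.cost), 2)=38
  2: ids {8} → ROUND(AVG(m.cost), 2)=23
  3: ids {3, 12} → ROUND(AVG(m.cost), 2)=36
  4: ids {2, 4, 9, 10} → ROUND(AVG(m.cost), 2)=48.25
  5: ids {1, 6, 7, 11} → ROUND(AVG(m.cost), 2)=40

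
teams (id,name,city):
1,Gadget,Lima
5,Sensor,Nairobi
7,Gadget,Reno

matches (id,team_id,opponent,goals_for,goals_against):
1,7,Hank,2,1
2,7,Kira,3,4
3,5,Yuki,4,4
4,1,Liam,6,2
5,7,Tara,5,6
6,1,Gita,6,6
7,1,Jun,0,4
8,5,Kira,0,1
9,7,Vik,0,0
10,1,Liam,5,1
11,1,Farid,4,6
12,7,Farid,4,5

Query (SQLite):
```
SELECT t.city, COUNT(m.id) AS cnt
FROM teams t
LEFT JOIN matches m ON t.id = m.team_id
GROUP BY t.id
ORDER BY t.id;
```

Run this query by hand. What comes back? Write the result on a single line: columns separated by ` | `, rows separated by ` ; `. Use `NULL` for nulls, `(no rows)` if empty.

Lima | 5 ; Nairobi | 2 ; Reno | 5

LEFT JOIN keeps every teams row; unmatched ones get NULL for matches columns.
Group by teams.id and compute COUNT(m.id). COUNT(col) of an all-NULL group is 0.
  1: ids {4, 6, 7, 10, 11} → COUNT(m.id)=5
  5: ids {3, 8} → COUNT(m.id)=2
  7: ids {1, 2, 5, 9, 12} → COUNT(m.id)=5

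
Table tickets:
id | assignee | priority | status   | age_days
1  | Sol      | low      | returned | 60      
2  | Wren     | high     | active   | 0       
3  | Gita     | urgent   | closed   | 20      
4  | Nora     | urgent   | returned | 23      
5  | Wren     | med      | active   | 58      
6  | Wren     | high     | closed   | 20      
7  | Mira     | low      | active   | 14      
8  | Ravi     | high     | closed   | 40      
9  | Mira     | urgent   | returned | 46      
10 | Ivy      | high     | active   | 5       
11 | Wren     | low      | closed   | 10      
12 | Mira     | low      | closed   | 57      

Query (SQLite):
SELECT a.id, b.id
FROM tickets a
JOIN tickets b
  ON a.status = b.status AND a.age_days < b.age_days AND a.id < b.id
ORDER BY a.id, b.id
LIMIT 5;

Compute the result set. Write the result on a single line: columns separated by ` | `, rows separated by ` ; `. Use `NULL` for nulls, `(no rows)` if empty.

Pairs (a,b) with same status, a.age_days < b.age_days, a.id < b.id.
status groups: active:{2,5,7,10} closed:{3,6,8,11,12} returned:{1,4,9}
Ordered by (a.id, b.id); first 5.

2 | 5 ; 2 | 7 ; 2 | 10 ; 3 | 8 ; 3 | 12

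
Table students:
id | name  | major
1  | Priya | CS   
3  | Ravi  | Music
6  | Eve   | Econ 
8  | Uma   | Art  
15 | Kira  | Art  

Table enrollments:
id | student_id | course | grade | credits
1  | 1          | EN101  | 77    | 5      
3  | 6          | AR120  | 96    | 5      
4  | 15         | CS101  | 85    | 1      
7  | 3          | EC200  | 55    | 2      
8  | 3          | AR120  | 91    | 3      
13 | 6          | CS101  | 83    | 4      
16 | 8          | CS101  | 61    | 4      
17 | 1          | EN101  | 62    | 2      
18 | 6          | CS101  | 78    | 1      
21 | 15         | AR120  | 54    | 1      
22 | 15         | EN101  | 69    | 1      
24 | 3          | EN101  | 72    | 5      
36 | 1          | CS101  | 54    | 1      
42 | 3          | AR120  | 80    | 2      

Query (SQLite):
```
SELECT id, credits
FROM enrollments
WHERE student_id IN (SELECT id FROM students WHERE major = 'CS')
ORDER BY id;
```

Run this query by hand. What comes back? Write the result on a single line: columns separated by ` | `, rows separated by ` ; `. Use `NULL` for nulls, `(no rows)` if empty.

Inner query: students.id where major = 'CS'.
Outer: keep enrollments rows whose student_id is in that set.
Inner query → {1}

1 | 5 ; 17 | 2 ; 36 | 1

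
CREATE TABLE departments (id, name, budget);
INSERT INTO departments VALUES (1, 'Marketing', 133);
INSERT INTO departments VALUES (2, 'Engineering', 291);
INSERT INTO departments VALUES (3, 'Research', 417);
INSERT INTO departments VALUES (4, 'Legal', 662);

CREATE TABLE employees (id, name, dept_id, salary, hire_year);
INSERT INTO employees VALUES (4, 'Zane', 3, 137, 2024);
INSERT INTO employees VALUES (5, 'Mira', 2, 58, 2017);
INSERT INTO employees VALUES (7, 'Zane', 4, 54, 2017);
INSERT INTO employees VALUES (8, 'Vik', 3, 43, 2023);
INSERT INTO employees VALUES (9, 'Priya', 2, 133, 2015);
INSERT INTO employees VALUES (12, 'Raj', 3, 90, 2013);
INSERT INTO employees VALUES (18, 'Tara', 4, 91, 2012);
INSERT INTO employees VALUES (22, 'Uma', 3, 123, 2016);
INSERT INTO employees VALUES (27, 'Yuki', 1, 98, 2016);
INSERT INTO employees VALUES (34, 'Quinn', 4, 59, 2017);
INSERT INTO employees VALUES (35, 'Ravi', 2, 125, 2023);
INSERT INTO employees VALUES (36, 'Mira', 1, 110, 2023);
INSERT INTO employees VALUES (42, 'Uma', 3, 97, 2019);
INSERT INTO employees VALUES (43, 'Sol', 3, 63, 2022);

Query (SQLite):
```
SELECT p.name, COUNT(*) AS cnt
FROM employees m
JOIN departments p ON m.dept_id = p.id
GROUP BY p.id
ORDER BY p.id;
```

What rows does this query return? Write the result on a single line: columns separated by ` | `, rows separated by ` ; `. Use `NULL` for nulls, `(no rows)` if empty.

Marketing | 2 ; Engineering | 3 ; Research | 6 ; Legal | 3

Join each employees row to its departments via dept_id.
Group joined rows by departments.id; compute COUNT(*) per group.
  1: ids {27, 36} → COUNT(*)=2
  2: ids {5, 9, 35} → COUNT(*)=3
  3: ids {4, 8, 12, 22, 42, 43} → COUNT(*)=6
  4: ids {7, 18, 34} → COUNT(*)=3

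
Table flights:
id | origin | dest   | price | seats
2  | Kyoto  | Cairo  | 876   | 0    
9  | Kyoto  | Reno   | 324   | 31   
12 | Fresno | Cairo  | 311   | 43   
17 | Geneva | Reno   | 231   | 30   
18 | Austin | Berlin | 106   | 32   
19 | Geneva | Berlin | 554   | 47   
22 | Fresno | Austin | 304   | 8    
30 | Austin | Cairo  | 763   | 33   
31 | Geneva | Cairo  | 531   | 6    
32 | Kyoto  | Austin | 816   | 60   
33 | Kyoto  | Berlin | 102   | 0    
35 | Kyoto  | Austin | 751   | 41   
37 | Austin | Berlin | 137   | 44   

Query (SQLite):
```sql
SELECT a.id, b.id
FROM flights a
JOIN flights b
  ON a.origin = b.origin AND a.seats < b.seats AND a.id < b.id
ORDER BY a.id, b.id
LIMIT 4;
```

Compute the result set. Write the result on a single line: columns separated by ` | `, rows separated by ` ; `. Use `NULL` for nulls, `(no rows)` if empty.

2 | 9 ; 2 | 32 ; 2 | 35 ; 9 | 32

Pairs (a,b) with same origin, a.seats < b.seats, a.id < b.id.
origin groups: Austin:{18,30,37} Fresno:{12,22} Geneva:{17,19,31} Kyoto:{2,9,32,33,35}
Ordered by (a.id, b.id); first 4.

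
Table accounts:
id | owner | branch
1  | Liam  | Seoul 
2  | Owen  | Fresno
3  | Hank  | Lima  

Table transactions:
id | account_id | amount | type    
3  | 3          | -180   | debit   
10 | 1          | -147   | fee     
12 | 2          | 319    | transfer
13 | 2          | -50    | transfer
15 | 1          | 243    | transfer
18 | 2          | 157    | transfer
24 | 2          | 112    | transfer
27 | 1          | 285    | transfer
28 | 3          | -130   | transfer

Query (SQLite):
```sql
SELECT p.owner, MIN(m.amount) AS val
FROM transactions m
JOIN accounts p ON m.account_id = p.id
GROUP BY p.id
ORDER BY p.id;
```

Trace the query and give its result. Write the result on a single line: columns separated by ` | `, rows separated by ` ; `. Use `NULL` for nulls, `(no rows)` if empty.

Join each transactions row to its accounts via account_id.
Group joined rows by accounts.id; compute MIN(m.amount) per group.
  1: ids {10, 15, 27} → MIN(m.amount)=-147
  2: ids {12, 13, 18, 24} → MIN(m.amount)=-50
  3: ids {3, 28} → MIN(m.amount)=-180

Liam | -147 ; Owen | -50 ; Hank | -180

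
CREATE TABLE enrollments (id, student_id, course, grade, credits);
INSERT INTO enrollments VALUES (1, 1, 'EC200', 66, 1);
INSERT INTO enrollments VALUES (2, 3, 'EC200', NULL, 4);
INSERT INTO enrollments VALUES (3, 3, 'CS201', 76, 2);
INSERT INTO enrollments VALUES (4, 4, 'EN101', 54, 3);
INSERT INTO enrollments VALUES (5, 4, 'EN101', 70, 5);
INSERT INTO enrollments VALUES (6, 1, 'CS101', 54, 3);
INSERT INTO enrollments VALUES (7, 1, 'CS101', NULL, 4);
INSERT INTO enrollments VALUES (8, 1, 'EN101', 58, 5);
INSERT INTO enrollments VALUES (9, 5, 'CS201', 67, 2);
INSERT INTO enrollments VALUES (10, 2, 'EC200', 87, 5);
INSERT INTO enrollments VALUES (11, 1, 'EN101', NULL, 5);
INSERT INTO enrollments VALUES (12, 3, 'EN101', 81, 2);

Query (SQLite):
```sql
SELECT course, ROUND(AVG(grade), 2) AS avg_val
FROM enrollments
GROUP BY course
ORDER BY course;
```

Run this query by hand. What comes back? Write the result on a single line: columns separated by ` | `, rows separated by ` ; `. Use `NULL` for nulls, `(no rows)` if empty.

CS101 | 54 ; CS201 | 71.5 ; EC200 | 76.5 ; EN101 | 65.75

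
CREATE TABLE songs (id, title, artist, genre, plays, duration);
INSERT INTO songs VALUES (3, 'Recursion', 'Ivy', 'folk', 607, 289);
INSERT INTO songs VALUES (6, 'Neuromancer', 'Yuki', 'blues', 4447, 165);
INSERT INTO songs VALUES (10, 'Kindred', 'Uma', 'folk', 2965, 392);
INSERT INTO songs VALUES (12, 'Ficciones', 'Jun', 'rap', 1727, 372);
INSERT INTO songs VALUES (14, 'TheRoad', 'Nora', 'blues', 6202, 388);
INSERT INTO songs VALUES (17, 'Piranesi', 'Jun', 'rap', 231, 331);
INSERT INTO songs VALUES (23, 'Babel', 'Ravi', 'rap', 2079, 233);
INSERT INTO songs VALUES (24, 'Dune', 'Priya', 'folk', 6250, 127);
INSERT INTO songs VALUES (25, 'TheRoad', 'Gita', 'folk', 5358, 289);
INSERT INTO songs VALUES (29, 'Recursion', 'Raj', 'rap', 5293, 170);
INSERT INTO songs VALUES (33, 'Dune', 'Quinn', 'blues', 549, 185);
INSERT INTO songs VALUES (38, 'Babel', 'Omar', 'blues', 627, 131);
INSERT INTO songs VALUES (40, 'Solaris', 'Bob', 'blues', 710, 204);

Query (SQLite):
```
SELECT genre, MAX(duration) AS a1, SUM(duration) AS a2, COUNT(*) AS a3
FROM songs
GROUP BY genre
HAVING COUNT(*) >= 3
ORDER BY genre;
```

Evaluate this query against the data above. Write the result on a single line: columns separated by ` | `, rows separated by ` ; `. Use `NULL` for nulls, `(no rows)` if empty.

blues | 388 | 1073 | 5 ; folk | 392 | 1097 | 4 ; rap | 372 | 1106 | 4

Group songs by genre.
Per group compute: MAX(duration), SUM(duration), COUNT(*).
HAVING: drop groups with fewer than 3 rows.
  blues: ids {6, 14, 33, 38, 40} → MAX(duration)=388, SUM(duration)=1073, COUNT(*)=5
  folk: ids {3, 10, 24, 25} → MAX(duration)=392, SUM(duration)=1097, COUNT(*)=4
  rap: ids {12, 17, 23, 29} → MAX(duration)=372, SUM(duration)=1106, COUNT(*)=4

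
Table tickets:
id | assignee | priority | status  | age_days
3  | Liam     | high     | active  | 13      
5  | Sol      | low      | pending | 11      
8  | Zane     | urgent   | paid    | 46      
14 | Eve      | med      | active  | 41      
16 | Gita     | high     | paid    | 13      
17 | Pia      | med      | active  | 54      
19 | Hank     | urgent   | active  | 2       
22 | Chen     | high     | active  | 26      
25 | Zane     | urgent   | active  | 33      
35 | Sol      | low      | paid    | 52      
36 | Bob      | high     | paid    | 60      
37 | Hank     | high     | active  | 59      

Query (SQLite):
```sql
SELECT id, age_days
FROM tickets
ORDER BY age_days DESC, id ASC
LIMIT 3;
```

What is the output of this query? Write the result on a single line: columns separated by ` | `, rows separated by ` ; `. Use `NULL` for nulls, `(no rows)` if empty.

Sort by age_days desc, tiebreak id asc: (60, id=36), (59, id=37), (54, id=17), (52, id=35), (46, id=8), (41, id=14) …. Take first 3.

36 | 60 ; 37 | 59 ; 17 | 54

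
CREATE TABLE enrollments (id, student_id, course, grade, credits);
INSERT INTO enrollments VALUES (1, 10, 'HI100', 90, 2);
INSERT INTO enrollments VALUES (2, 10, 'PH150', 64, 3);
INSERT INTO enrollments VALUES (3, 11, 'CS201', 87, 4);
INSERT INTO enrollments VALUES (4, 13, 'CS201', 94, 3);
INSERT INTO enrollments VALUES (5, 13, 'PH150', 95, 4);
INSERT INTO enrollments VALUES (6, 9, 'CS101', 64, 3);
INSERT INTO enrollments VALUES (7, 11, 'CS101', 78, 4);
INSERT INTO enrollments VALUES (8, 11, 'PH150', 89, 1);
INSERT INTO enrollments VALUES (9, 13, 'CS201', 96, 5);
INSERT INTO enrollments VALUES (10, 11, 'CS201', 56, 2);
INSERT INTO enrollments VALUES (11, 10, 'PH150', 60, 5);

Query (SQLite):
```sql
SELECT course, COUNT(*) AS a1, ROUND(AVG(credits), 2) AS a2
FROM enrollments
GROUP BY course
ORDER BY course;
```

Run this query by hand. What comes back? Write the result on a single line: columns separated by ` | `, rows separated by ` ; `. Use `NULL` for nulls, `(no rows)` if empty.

Group enrollments by course.
Per group compute: COUNT(*), ROUND(AVG(credits), 2).
  CS101: ids {6, 7} → COUNT(*)=2, ROUND(AVG(credits), 2)=3.5
  CS201: ids {3, 4, 9, 10} → COUNT(*)=4, ROUND(AVG(credits), 2)=3.5
  HI100: ids {1} → COUNT(*)=1, ROUND(AVG(credits), 2)=2
  PH150: ids {2, 5, 8, 11} → COUNT(*)=4, ROUND(AVG(credits), 2)=3.25

CS101 | 2 | 3.5 ; CS201 | 4 | 3.5 ; HI100 | 1 | 2 ; PH150 | 4 | 3.25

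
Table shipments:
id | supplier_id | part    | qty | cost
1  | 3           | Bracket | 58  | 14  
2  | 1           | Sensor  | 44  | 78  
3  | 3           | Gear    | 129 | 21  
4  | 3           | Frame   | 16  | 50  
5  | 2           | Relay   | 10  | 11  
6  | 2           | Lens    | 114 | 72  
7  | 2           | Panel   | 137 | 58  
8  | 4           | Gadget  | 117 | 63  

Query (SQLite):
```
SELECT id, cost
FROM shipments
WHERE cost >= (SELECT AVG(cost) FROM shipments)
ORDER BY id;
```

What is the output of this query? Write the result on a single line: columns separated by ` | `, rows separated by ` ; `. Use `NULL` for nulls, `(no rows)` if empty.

Scalar subquery: AVG(cost) over all shipments rows = 45.875.
Keep rows where cost >= that value.

2 | 78 ; 4 | 50 ; 6 | 72 ; 7 | 58 ; 8 | 63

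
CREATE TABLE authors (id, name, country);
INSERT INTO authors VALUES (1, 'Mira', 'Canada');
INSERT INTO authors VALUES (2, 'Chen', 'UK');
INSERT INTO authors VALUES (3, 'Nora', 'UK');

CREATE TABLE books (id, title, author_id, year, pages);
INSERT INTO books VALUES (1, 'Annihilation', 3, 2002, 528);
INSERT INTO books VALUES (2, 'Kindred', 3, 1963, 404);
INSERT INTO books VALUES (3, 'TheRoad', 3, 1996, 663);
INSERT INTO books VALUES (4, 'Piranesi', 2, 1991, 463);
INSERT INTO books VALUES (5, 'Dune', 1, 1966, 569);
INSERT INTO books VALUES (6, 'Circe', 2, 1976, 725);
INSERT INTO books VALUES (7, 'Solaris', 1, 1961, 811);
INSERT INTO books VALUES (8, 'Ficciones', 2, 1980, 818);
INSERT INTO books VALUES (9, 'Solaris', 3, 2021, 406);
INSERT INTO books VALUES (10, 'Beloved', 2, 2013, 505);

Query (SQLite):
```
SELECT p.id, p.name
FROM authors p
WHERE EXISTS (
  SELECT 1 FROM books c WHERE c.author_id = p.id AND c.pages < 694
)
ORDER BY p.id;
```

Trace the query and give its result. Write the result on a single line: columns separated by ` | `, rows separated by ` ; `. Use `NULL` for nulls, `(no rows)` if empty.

For each authors row, check whether any books with matching author_id has pages < 694.
Keep rows where that is true.

1 | Mira ; 2 | Chen ; 3 | Nora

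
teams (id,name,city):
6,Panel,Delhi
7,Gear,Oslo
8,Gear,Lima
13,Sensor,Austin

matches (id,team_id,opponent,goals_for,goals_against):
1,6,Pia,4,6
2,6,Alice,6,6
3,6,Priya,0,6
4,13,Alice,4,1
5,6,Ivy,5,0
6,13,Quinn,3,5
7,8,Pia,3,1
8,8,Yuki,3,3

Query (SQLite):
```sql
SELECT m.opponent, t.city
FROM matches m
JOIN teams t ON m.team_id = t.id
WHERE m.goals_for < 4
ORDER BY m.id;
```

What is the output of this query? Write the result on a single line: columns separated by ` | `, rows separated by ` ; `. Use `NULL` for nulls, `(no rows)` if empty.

Priya | Delhi ; Quinn | Austin ; Pia | Lima ; Yuki | Lima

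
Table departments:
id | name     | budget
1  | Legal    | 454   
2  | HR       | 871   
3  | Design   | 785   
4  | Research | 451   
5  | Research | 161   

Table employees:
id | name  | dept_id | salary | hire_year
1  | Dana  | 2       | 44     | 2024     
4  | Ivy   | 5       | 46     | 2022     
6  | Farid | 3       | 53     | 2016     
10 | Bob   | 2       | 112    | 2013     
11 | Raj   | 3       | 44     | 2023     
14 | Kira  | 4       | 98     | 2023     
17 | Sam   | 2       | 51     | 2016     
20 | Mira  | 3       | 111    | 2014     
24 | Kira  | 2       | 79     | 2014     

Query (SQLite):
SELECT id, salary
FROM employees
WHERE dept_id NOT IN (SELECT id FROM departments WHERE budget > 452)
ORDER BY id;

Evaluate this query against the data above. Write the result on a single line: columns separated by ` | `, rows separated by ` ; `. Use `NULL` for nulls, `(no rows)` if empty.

4 | 46 ; 14 | 98

Inner query: departments.id where budget > 452.
Outer: keep employees rows whose dept_id is not in that set.
Inner query → {1, 2, 3}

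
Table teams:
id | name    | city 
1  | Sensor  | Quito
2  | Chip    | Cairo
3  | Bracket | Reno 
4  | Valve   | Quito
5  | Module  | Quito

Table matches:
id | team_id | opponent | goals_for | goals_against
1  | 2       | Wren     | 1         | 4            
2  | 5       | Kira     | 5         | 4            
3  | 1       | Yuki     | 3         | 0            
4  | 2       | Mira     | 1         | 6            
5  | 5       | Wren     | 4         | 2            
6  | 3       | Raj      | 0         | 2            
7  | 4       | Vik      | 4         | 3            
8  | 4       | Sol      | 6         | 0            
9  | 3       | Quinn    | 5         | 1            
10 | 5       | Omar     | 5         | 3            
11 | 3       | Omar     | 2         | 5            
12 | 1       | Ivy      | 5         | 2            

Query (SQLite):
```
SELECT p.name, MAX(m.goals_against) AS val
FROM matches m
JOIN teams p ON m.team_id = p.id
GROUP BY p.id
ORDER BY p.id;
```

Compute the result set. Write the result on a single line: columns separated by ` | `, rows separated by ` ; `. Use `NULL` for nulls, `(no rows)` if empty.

Sensor | 2 ; Chip | 6 ; Bracket | 5 ; Valve | 3 ; Module | 4

Join each matches row to its teams via team_id.
Group joined rows by teams.id; compute MAX(m.goals_against) per group.
  1: ids {3, 12} → MAX(m.goals_against)=2
  2: ids {1, 4} → MAX(m.goals_against)=6
  3: ids {6, 9, 11} → MAX(m.goals_against)=5
  4: ids {7, 8} → MAX(m.goals_against)=3
  5: ids {2, 5, 10} → MAX(m.goals_against)=4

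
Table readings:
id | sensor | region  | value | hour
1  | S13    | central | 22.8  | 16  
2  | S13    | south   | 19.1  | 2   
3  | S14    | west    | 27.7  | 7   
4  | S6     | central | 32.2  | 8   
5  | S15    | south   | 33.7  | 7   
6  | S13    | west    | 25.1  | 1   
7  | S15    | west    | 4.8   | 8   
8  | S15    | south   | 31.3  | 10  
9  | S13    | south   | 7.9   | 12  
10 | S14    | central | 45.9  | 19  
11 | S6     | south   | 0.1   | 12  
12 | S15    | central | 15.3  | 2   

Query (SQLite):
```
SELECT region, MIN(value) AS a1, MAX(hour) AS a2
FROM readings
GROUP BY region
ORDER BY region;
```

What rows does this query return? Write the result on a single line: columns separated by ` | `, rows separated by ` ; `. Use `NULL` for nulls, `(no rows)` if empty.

central | 15.3 | 19 ; south | 0.1 | 12 ; west | 4.8 | 8

Group readings by region.
Per group compute: MIN(value), MAX(hour).
  central: ids {1, 4, 10, 12} → MIN(value)=15.3, MAX(hour)=19
  south: ids {2, 5, 8, 9, 11} → MIN(value)=0.1, MAX(hour)=12
  west: ids {3, 6, 7} → MIN(value)=4.8, MAX(hour)=8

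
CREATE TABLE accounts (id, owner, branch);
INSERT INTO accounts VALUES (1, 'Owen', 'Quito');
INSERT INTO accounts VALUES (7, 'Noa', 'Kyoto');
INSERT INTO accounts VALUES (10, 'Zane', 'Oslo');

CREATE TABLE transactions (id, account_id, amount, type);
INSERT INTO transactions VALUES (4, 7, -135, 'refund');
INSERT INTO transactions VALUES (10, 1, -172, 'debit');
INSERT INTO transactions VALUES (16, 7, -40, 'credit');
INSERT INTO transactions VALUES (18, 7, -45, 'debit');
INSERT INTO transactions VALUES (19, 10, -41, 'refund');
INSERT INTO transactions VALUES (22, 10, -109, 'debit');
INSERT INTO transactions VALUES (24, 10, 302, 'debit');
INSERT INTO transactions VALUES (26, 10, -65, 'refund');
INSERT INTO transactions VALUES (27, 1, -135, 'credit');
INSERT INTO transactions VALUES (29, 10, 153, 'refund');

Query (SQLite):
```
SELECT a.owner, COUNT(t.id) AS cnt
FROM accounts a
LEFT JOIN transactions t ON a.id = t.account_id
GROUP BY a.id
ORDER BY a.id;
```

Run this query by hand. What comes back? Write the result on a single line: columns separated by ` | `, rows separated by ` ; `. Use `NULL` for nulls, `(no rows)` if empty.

Owen | 2 ; Noa | 3 ; Zane | 5

LEFT JOIN keeps every accounts row; unmatched ones get NULL for transactions columns.
Group by accounts.id and compute COUNT(t.id). COUNT(col) of an all-NULL group is 0.
  1: ids {10, 27} → COUNT(t.id)=2
  7: ids {4, 16, 18} → COUNT(t.id)=3
  10: ids {19, 22, 24, 26, 29} → COUNT(t.id)=5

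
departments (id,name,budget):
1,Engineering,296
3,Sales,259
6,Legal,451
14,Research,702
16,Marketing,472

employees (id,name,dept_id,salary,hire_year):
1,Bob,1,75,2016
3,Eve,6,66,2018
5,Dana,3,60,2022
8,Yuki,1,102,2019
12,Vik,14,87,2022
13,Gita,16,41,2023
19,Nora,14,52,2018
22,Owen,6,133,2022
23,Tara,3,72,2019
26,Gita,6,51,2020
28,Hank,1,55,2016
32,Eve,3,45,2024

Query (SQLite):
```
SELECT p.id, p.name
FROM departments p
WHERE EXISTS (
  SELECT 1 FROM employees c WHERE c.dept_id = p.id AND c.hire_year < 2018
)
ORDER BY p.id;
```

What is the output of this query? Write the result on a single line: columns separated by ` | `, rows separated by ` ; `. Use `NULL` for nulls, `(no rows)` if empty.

1 | Engineering

For each departments row, check whether any employees with matching dept_id has hire_year < 2018.
Keep rows where that is true.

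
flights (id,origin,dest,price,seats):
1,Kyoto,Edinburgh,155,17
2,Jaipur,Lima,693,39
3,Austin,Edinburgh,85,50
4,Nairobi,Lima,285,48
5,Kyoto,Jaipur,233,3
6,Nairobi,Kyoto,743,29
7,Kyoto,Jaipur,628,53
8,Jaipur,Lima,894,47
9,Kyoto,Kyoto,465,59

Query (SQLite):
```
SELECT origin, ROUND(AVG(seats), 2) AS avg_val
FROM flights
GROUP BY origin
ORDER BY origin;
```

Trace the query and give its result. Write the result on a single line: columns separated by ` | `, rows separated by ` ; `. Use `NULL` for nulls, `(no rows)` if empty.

Partition flights by origin; compute ROUND(AVG(seats), 2) within each group.
  Austin: ids {3} → ROUND(AVG(seats), 2)=50
  Jaipur: ids {2, 8} → ROUND(AVG(seats), 2)=43
  Kyoto: ids {1, 5, 7, 9} → ROUND(AVG(seats), 2)=33
  Nairobi: ids {4, 6} → ROUND(AVG(seats), 2)=38.5

Austin | 50 ; Jaipur | 43 ; Kyoto | 33 ; Nairobi | 38.5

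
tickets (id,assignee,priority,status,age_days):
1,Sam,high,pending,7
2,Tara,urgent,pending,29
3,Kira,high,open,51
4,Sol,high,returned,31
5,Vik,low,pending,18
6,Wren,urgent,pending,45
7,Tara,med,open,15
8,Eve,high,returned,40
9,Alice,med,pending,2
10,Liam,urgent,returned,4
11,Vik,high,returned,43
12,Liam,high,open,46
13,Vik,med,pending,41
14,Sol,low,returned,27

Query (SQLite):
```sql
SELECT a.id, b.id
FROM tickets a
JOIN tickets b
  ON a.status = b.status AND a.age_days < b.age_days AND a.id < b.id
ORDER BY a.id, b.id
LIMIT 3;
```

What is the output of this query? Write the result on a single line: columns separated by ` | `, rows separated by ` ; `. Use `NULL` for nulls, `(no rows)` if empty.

Pairs (a,b) with same status, a.age_days < b.age_days, a.id < b.id.
status groups: open:{3,7,12} pending:{1,2,5,6,9,13} returned:{4,8,10,11,14}
Ordered by (a.id, b.id); first 3.

1 | 2 ; 1 | 5 ; 1 | 6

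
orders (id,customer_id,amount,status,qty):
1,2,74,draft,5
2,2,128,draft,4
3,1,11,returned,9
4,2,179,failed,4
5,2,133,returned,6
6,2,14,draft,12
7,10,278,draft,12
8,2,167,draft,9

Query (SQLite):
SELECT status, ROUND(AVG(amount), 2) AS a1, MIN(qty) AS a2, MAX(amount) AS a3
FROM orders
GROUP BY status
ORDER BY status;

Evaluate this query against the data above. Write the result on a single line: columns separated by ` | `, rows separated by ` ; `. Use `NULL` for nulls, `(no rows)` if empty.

draft | 132.2 | 4 | 278 ; failed | 179 | 4 | 179 ; returned | 72 | 6 | 133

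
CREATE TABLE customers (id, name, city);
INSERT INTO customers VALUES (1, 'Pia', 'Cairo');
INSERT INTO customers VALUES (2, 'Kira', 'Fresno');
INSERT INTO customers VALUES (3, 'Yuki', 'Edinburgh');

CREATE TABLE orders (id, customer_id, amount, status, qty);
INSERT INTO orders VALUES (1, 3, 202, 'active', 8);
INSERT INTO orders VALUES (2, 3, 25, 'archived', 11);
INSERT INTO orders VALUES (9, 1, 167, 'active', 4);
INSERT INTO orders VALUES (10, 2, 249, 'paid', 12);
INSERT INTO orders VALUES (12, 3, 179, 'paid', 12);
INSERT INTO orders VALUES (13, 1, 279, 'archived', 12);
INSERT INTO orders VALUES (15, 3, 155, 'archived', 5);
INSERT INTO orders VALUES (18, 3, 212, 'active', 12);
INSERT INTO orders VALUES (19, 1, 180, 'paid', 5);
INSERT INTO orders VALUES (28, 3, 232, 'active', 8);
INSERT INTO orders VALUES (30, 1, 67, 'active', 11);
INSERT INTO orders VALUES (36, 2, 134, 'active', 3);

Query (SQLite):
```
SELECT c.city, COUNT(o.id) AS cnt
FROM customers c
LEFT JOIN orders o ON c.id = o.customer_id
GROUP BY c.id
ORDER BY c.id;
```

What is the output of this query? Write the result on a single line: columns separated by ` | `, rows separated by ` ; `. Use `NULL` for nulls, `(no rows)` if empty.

Cairo | 4 ; Fresno | 2 ; Edinburgh | 6

LEFT JOIN keeps every customers row; unmatched ones get NULL for orders columns.
Group by customers.id and compute COUNT(o.id). COUNT(col) of an all-NULL group is 0.
  1: ids {9, 13, 19, 30} → COUNT(o.id)=4
  2: ids {10, 36} → COUNT(o.id)=2
  3: ids {1, 2, 12, 15, 18, 28} → COUNT(o.id)=6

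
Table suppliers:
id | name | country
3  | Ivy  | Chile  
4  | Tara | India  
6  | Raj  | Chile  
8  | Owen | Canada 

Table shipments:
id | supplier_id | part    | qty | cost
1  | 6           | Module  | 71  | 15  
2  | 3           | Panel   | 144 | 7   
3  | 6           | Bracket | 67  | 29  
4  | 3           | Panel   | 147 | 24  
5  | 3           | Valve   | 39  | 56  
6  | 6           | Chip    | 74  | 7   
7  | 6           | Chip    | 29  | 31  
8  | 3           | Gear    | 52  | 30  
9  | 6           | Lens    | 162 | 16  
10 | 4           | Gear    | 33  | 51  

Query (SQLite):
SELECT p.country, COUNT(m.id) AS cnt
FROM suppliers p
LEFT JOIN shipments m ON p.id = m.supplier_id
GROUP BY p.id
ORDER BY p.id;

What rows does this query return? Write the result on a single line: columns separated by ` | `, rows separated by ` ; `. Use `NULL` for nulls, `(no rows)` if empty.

Chile | 4 ; India | 1 ; Chile | 5 ; Canada | 0

LEFT JOIN keeps every suppliers row; unmatched ones get NULL for shipments columns.
Group by suppliers.id and compute COUNT(m.id). COUNT(col) of an all-NULL group is 0.
  3: ids {2, 4, 5, 8} → COUNT(m.id)=4
  4: ids {10} → COUNT(m.id)=1
  6: ids {1, 3, 6, 7, 9} → COUNT(m.id)=5
  8: ids {—} → COUNT(m.id)=0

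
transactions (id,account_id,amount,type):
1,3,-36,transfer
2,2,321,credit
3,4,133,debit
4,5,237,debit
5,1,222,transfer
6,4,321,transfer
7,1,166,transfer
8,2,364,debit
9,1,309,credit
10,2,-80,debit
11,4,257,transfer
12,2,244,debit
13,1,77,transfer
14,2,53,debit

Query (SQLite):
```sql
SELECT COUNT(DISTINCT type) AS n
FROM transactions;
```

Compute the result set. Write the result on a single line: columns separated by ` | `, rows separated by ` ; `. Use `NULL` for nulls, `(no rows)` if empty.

3

Count distinct non-NULL type values.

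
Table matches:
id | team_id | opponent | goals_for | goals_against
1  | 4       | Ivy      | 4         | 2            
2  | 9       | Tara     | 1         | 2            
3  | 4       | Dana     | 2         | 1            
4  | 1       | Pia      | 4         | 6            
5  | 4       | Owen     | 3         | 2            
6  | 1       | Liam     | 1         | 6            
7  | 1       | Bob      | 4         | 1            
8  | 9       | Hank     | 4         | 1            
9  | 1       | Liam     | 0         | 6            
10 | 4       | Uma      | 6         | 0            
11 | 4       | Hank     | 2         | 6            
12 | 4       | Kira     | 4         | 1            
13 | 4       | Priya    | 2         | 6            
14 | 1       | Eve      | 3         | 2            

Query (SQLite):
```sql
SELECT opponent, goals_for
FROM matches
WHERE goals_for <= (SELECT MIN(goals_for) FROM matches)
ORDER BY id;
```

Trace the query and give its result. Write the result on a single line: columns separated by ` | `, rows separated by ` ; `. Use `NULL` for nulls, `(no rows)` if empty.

Scalar subquery: MIN(goals_for) over all matches rows = 0.
Keep rows where goals_for <= that value.

Liam | 0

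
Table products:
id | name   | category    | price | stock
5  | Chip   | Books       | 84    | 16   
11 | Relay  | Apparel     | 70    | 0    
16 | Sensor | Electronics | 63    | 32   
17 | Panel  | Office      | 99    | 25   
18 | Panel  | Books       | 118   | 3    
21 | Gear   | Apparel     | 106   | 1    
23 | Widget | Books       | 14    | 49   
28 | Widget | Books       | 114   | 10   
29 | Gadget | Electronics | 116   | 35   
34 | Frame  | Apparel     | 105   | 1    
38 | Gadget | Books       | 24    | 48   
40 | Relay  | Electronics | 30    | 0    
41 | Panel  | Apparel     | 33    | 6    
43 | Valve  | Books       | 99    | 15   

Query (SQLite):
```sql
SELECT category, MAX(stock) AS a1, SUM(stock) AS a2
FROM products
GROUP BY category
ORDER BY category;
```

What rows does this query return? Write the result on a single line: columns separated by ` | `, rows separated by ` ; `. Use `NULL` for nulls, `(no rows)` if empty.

Group products by category.
Per group compute: MAX(stock), SUM(stock).
  Apparel: ids {11, 21, 34, 41} → MAX(stock)=6, SUM(stock)=8
  Books: ids {5, 18, 23, 28, 38, 43} → MAX(stock)=49, SUM(stock)=141
  Electronics: ids {16, 29, 40} → MAX(stock)=35, SUM(stock)=67
  Office: ids {17} → MAX(stock)=25, SUM(stock)=25

Apparel | 6 | 8 ; Books | 49 | 141 ; Electronics | 35 | 67 ; Office | 25 | 25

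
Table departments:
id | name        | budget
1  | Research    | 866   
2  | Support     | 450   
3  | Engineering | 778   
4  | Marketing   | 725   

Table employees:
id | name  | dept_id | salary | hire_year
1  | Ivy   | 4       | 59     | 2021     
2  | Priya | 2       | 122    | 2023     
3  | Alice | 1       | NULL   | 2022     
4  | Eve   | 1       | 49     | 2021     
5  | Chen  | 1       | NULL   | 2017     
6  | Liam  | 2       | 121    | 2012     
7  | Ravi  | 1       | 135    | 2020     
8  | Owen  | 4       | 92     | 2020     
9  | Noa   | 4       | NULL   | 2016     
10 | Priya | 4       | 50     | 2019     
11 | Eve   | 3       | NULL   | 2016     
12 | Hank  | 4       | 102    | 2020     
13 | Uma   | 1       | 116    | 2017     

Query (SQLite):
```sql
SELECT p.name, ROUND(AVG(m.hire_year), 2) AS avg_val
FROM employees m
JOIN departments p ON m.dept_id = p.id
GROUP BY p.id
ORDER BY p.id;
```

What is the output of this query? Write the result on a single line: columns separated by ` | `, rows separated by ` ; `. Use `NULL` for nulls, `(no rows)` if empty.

Research | 2019.4 ; Support | 2017.5 ; Engineering | 2016 ; Marketing | 2019.2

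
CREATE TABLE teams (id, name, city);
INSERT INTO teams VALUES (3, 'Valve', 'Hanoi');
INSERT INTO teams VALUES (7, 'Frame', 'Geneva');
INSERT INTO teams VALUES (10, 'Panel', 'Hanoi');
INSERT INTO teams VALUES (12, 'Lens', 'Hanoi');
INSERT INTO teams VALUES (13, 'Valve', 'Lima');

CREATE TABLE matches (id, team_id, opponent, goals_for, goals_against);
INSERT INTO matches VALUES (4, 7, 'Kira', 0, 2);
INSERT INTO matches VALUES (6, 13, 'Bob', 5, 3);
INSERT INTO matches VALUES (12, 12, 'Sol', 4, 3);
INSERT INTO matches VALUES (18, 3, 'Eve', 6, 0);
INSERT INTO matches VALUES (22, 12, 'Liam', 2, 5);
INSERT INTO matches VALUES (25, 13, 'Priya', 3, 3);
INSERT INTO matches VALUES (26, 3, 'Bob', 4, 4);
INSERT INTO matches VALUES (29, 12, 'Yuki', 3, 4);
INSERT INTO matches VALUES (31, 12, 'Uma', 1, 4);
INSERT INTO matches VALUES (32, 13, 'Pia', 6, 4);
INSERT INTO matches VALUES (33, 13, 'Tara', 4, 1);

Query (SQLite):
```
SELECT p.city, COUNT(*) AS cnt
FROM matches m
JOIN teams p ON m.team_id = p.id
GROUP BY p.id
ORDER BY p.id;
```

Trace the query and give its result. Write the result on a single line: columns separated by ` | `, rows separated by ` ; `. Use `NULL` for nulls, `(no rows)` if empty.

Hanoi | 2 ; Geneva | 1 ; Hanoi | 4 ; Lima | 4

Join each matches row to its teams via team_id.
Group joined rows by teams.id; compute COUNT(*) per group.
  3: ids {18, 26} → COUNT(*)=2
  7: ids {4} → COUNT(*)=1
  12: ids {12, 22, 29, 31} → COUNT(*)=4
  13: ids {6, 25, 32, 33} → COUNT(*)=4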